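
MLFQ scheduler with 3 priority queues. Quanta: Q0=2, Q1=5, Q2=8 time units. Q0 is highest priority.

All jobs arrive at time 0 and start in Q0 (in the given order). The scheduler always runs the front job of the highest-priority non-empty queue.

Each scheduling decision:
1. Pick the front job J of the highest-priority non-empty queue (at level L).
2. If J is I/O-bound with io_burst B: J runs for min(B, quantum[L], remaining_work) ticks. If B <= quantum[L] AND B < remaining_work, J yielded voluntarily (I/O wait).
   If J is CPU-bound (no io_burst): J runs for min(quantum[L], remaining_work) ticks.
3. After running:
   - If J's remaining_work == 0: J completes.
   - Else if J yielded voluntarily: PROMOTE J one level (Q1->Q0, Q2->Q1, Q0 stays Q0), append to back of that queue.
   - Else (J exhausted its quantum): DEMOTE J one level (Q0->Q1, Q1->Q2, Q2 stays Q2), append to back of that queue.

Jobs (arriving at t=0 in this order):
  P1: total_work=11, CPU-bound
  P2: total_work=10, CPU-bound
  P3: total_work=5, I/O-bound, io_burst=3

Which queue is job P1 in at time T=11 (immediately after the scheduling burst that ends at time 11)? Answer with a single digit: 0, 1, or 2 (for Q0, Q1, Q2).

t=0-2: P1@Q0 runs 2, rem=9, quantum used, demote→Q1. Q0=[P2,P3] Q1=[P1] Q2=[]
t=2-4: P2@Q0 runs 2, rem=8, quantum used, demote→Q1. Q0=[P3] Q1=[P1,P2] Q2=[]
t=4-6: P3@Q0 runs 2, rem=3, quantum used, demote→Q1. Q0=[] Q1=[P1,P2,P3] Q2=[]
t=6-11: P1@Q1 runs 5, rem=4, quantum used, demote→Q2. Q0=[] Q1=[P2,P3] Q2=[P1]
t=11-16: P2@Q1 runs 5, rem=3, quantum used, demote→Q2. Q0=[] Q1=[P3] Q2=[P1,P2]
t=16-19: P3@Q1 runs 3, rem=0, completes. Q0=[] Q1=[] Q2=[P1,P2]
t=19-23: P1@Q2 runs 4, rem=0, completes. Q0=[] Q1=[] Q2=[P2]
t=23-26: P2@Q2 runs 3, rem=0, completes. Q0=[] Q1=[] Q2=[]

Answer: 2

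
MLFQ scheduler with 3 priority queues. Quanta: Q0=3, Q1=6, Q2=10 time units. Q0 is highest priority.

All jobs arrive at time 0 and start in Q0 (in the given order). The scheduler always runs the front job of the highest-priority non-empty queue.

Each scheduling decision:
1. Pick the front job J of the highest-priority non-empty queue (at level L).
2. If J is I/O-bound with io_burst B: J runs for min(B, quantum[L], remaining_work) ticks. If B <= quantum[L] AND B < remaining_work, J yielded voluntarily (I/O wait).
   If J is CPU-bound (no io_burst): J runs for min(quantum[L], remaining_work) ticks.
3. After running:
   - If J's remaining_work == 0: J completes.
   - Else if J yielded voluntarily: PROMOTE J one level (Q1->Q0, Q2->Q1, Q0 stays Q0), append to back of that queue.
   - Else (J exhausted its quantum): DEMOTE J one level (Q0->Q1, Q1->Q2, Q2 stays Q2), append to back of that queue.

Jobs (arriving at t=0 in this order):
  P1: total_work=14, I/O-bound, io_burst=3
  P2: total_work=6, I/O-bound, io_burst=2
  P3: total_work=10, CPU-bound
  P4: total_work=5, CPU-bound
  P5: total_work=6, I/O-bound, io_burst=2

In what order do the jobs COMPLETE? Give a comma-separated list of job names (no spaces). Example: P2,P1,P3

t=0-3: P1@Q0 runs 3, rem=11, I/O yield, promote→Q0. Q0=[P2,P3,P4,P5,P1] Q1=[] Q2=[]
t=3-5: P2@Q0 runs 2, rem=4, I/O yield, promote→Q0. Q0=[P3,P4,P5,P1,P2] Q1=[] Q2=[]
t=5-8: P3@Q0 runs 3, rem=7, quantum used, demote→Q1. Q0=[P4,P5,P1,P2] Q1=[P3] Q2=[]
t=8-11: P4@Q0 runs 3, rem=2, quantum used, demote→Q1. Q0=[P5,P1,P2] Q1=[P3,P4] Q2=[]
t=11-13: P5@Q0 runs 2, rem=4, I/O yield, promote→Q0. Q0=[P1,P2,P5] Q1=[P3,P4] Q2=[]
t=13-16: P1@Q0 runs 3, rem=8, I/O yield, promote→Q0. Q0=[P2,P5,P1] Q1=[P3,P4] Q2=[]
t=16-18: P2@Q0 runs 2, rem=2, I/O yield, promote→Q0. Q0=[P5,P1,P2] Q1=[P3,P4] Q2=[]
t=18-20: P5@Q0 runs 2, rem=2, I/O yield, promote→Q0. Q0=[P1,P2,P5] Q1=[P3,P4] Q2=[]
t=20-23: P1@Q0 runs 3, rem=5, I/O yield, promote→Q0. Q0=[P2,P5,P1] Q1=[P3,P4] Q2=[]
t=23-25: P2@Q0 runs 2, rem=0, completes. Q0=[P5,P1] Q1=[P3,P4] Q2=[]
t=25-27: P5@Q0 runs 2, rem=0, completes. Q0=[P1] Q1=[P3,P4] Q2=[]
t=27-30: P1@Q0 runs 3, rem=2, I/O yield, promote→Q0. Q0=[P1] Q1=[P3,P4] Q2=[]
t=30-32: P1@Q0 runs 2, rem=0, completes. Q0=[] Q1=[P3,P4] Q2=[]
t=32-38: P3@Q1 runs 6, rem=1, quantum used, demote→Q2. Q0=[] Q1=[P4] Q2=[P3]
t=38-40: P4@Q1 runs 2, rem=0, completes. Q0=[] Q1=[] Q2=[P3]
t=40-41: P3@Q2 runs 1, rem=0, completes. Q0=[] Q1=[] Q2=[]

Answer: P2,P5,P1,P4,P3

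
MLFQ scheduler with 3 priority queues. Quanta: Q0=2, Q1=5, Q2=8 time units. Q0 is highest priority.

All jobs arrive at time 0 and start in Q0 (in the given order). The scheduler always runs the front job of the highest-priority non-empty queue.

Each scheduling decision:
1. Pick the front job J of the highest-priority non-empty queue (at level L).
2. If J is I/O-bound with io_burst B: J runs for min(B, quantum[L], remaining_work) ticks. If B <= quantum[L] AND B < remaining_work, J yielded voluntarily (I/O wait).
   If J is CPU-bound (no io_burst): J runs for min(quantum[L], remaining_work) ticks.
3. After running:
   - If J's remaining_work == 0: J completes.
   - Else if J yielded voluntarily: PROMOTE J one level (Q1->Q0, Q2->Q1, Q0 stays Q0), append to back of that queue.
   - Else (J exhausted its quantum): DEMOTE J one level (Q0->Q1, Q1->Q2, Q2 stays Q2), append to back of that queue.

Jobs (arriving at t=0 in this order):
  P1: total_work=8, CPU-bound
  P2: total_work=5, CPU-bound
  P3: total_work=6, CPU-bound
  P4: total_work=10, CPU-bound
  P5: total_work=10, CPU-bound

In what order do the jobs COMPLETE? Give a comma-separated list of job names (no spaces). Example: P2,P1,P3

t=0-2: P1@Q0 runs 2, rem=6, quantum used, demote→Q1. Q0=[P2,P3,P4,P5] Q1=[P1] Q2=[]
t=2-4: P2@Q0 runs 2, rem=3, quantum used, demote→Q1. Q0=[P3,P4,P5] Q1=[P1,P2] Q2=[]
t=4-6: P3@Q0 runs 2, rem=4, quantum used, demote→Q1. Q0=[P4,P5] Q1=[P1,P2,P3] Q2=[]
t=6-8: P4@Q0 runs 2, rem=8, quantum used, demote→Q1. Q0=[P5] Q1=[P1,P2,P3,P4] Q2=[]
t=8-10: P5@Q0 runs 2, rem=8, quantum used, demote→Q1. Q0=[] Q1=[P1,P2,P3,P4,P5] Q2=[]
t=10-15: P1@Q1 runs 5, rem=1, quantum used, demote→Q2. Q0=[] Q1=[P2,P3,P4,P5] Q2=[P1]
t=15-18: P2@Q1 runs 3, rem=0, completes. Q0=[] Q1=[P3,P4,P5] Q2=[P1]
t=18-22: P3@Q1 runs 4, rem=0, completes. Q0=[] Q1=[P4,P5] Q2=[P1]
t=22-27: P4@Q1 runs 5, rem=3, quantum used, demote→Q2. Q0=[] Q1=[P5] Q2=[P1,P4]
t=27-32: P5@Q1 runs 5, rem=3, quantum used, demote→Q2. Q0=[] Q1=[] Q2=[P1,P4,P5]
t=32-33: P1@Q2 runs 1, rem=0, completes. Q0=[] Q1=[] Q2=[P4,P5]
t=33-36: P4@Q2 runs 3, rem=0, completes. Q0=[] Q1=[] Q2=[P5]
t=36-39: P5@Q2 runs 3, rem=0, completes. Q0=[] Q1=[] Q2=[]

Answer: P2,P3,P1,P4,P5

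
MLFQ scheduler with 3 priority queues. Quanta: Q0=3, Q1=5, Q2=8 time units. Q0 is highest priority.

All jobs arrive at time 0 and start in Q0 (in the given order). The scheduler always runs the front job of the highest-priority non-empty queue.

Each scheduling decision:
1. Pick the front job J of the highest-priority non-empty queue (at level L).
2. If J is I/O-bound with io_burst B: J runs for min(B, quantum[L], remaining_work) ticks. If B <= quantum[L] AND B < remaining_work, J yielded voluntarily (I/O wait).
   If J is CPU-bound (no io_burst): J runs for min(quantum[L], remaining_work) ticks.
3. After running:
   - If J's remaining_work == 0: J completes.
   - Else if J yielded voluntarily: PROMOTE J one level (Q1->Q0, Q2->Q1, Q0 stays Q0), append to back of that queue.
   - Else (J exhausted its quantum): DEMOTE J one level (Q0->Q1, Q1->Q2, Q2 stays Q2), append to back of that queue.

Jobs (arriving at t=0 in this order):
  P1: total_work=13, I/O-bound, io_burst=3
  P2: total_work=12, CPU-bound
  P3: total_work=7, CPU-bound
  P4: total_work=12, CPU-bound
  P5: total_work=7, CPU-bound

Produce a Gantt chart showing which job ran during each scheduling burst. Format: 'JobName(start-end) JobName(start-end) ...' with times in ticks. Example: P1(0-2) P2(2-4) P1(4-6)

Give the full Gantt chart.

Answer: P1(0-3) P2(3-6) P3(6-9) P4(9-12) P5(12-15) P1(15-18) P1(18-21) P1(21-24) P1(24-25) P2(25-30) P3(30-34) P4(34-39) P5(39-43) P2(43-47) P4(47-51)

Derivation:
t=0-3: P1@Q0 runs 3, rem=10, I/O yield, promote→Q0. Q0=[P2,P3,P4,P5,P1] Q1=[] Q2=[]
t=3-6: P2@Q0 runs 3, rem=9, quantum used, demote→Q1. Q0=[P3,P4,P5,P1] Q1=[P2] Q2=[]
t=6-9: P3@Q0 runs 3, rem=4, quantum used, demote→Q1. Q0=[P4,P5,P1] Q1=[P2,P3] Q2=[]
t=9-12: P4@Q0 runs 3, rem=9, quantum used, demote→Q1. Q0=[P5,P1] Q1=[P2,P3,P4] Q2=[]
t=12-15: P5@Q0 runs 3, rem=4, quantum used, demote→Q1. Q0=[P1] Q1=[P2,P3,P4,P5] Q2=[]
t=15-18: P1@Q0 runs 3, rem=7, I/O yield, promote→Q0. Q0=[P1] Q1=[P2,P3,P4,P5] Q2=[]
t=18-21: P1@Q0 runs 3, rem=4, I/O yield, promote→Q0. Q0=[P1] Q1=[P2,P3,P4,P5] Q2=[]
t=21-24: P1@Q0 runs 3, rem=1, I/O yield, promote→Q0. Q0=[P1] Q1=[P2,P3,P4,P5] Q2=[]
t=24-25: P1@Q0 runs 1, rem=0, completes. Q0=[] Q1=[P2,P3,P4,P5] Q2=[]
t=25-30: P2@Q1 runs 5, rem=4, quantum used, demote→Q2. Q0=[] Q1=[P3,P4,P5] Q2=[P2]
t=30-34: P3@Q1 runs 4, rem=0, completes. Q0=[] Q1=[P4,P5] Q2=[P2]
t=34-39: P4@Q1 runs 5, rem=4, quantum used, demote→Q2. Q0=[] Q1=[P5] Q2=[P2,P4]
t=39-43: P5@Q1 runs 4, rem=0, completes. Q0=[] Q1=[] Q2=[P2,P4]
t=43-47: P2@Q2 runs 4, rem=0, completes. Q0=[] Q1=[] Q2=[P4]
t=47-51: P4@Q2 runs 4, rem=0, completes. Q0=[] Q1=[] Q2=[]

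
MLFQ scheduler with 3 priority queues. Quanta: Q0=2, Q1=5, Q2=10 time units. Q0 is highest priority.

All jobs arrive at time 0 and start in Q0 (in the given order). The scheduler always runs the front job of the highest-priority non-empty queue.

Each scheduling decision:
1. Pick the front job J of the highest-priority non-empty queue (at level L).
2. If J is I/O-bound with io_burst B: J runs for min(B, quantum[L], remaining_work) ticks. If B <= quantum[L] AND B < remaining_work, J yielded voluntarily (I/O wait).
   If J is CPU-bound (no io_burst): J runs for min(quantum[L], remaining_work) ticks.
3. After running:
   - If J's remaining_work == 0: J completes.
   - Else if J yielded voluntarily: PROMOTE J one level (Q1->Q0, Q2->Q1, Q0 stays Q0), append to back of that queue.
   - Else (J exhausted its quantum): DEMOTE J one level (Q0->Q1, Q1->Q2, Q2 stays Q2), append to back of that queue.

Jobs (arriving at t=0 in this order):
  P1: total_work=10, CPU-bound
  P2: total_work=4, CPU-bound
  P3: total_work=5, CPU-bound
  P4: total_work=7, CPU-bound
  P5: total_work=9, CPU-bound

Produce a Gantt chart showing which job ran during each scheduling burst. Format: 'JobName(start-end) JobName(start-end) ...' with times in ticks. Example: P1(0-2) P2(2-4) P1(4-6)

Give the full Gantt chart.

t=0-2: P1@Q0 runs 2, rem=8, quantum used, demote→Q1. Q0=[P2,P3,P4,P5] Q1=[P1] Q2=[]
t=2-4: P2@Q0 runs 2, rem=2, quantum used, demote→Q1. Q0=[P3,P4,P5] Q1=[P1,P2] Q2=[]
t=4-6: P3@Q0 runs 2, rem=3, quantum used, demote→Q1. Q0=[P4,P5] Q1=[P1,P2,P3] Q2=[]
t=6-8: P4@Q0 runs 2, rem=5, quantum used, demote→Q1. Q0=[P5] Q1=[P1,P2,P3,P4] Q2=[]
t=8-10: P5@Q0 runs 2, rem=7, quantum used, demote→Q1. Q0=[] Q1=[P1,P2,P3,P4,P5] Q2=[]
t=10-15: P1@Q1 runs 5, rem=3, quantum used, demote→Q2. Q0=[] Q1=[P2,P3,P4,P5] Q2=[P1]
t=15-17: P2@Q1 runs 2, rem=0, completes. Q0=[] Q1=[P3,P4,P5] Q2=[P1]
t=17-20: P3@Q1 runs 3, rem=0, completes. Q0=[] Q1=[P4,P5] Q2=[P1]
t=20-25: P4@Q1 runs 5, rem=0, completes. Q0=[] Q1=[P5] Q2=[P1]
t=25-30: P5@Q1 runs 5, rem=2, quantum used, demote→Q2. Q0=[] Q1=[] Q2=[P1,P5]
t=30-33: P1@Q2 runs 3, rem=0, completes. Q0=[] Q1=[] Q2=[P5]
t=33-35: P5@Q2 runs 2, rem=0, completes. Q0=[] Q1=[] Q2=[]

Answer: P1(0-2) P2(2-4) P3(4-6) P4(6-8) P5(8-10) P1(10-15) P2(15-17) P3(17-20) P4(20-25) P5(25-30) P1(30-33) P5(33-35)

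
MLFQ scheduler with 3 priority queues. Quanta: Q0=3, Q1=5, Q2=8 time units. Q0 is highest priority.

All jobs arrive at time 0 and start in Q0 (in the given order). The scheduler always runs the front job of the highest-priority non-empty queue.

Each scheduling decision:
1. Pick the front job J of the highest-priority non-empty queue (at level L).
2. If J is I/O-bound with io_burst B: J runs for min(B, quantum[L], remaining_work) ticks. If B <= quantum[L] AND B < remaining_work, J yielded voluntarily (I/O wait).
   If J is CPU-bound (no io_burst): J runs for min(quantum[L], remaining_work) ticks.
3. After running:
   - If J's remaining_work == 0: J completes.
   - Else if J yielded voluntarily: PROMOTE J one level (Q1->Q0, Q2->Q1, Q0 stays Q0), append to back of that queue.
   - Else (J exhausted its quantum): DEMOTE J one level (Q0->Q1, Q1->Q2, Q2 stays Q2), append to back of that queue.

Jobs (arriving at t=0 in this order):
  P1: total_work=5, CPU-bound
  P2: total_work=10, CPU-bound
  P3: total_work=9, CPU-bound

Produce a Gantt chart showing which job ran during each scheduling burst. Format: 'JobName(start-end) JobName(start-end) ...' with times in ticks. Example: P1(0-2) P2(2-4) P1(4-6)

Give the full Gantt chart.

t=0-3: P1@Q0 runs 3, rem=2, quantum used, demote→Q1. Q0=[P2,P3] Q1=[P1] Q2=[]
t=3-6: P2@Q0 runs 3, rem=7, quantum used, demote→Q1. Q0=[P3] Q1=[P1,P2] Q2=[]
t=6-9: P3@Q0 runs 3, rem=6, quantum used, demote→Q1. Q0=[] Q1=[P1,P2,P3] Q2=[]
t=9-11: P1@Q1 runs 2, rem=0, completes. Q0=[] Q1=[P2,P3] Q2=[]
t=11-16: P2@Q1 runs 5, rem=2, quantum used, demote→Q2. Q0=[] Q1=[P3] Q2=[P2]
t=16-21: P3@Q1 runs 5, rem=1, quantum used, demote→Q2. Q0=[] Q1=[] Q2=[P2,P3]
t=21-23: P2@Q2 runs 2, rem=0, completes. Q0=[] Q1=[] Q2=[P3]
t=23-24: P3@Q2 runs 1, rem=0, completes. Q0=[] Q1=[] Q2=[]

Answer: P1(0-3) P2(3-6) P3(6-9) P1(9-11) P2(11-16) P3(16-21) P2(21-23) P3(23-24)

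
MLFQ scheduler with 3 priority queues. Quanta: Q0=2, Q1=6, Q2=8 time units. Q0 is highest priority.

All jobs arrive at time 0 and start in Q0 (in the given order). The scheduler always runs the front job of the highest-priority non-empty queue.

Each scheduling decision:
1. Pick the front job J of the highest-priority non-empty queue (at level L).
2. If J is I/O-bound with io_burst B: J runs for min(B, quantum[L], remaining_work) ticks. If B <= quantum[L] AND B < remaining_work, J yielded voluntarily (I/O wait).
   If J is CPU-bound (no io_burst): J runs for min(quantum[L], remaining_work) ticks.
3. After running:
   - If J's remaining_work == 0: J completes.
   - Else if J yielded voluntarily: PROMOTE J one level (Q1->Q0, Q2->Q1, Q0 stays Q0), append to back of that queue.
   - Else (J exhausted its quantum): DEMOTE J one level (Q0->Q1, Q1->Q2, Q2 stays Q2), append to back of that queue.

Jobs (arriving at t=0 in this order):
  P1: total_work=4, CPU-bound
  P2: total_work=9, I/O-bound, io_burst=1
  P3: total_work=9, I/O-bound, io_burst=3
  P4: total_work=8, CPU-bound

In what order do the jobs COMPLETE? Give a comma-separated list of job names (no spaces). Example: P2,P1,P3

t=0-2: P1@Q0 runs 2, rem=2, quantum used, demote→Q1. Q0=[P2,P3,P4] Q1=[P1] Q2=[]
t=2-3: P2@Q0 runs 1, rem=8, I/O yield, promote→Q0. Q0=[P3,P4,P2] Q1=[P1] Q2=[]
t=3-5: P3@Q0 runs 2, rem=7, quantum used, demote→Q1. Q0=[P4,P2] Q1=[P1,P3] Q2=[]
t=5-7: P4@Q0 runs 2, rem=6, quantum used, demote→Q1. Q0=[P2] Q1=[P1,P3,P4] Q2=[]
t=7-8: P2@Q0 runs 1, rem=7, I/O yield, promote→Q0. Q0=[P2] Q1=[P1,P3,P4] Q2=[]
t=8-9: P2@Q0 runs 1, rem=6, I/O yield, promote→Q0. Q0=[P2] Q1=[P1,P3,P4] Q2=[]
t=9-10: P2@Q0 runs 1, rem=5, I/O yield, promote→Q0. Q0=[P2] Q1=[P1,P3,P4] Q2=[]
t=10-11: P2@Q0 runs 1, rem=4, I/O yield, promote→Q0. Q0=[P2] Q1=[P1,P3,P4] Q2=[]
t=11-12: P2@Q0 runs 1, rem=3, I/O yield, promote→Q0. Q0=[P2] Q1=[P1,P3,P4] Q2=[]
t=12-13: P2@Q0 runs 1, rem=2, I/O yield, promote→Q0. Q0=[P2] Q1=[P1,P3,P4] Q2=[]
t=13-14: P2@Q0 runs 1, rem=1, I/O yield, promote→Q0. Q0=[P2] Q1=[P1,P3,P4] Q2=[]
t=14-15: P2@Q0 runs 1, rem=0, completes. Q0=[] Q1=[P1,P3,P4] Q2=[]
t=15-17: P1@Q1 runs 2, rem=0, completes. Q0=[] Q1=[P3,P4] Q2=[]
t=17-20: P3@Q1 runs 3, rem=4, I/O yield, promote→Q0. Q0=[P3] Q1=[P4] Q2=[]
t=20-22: P3@Q0 runs 2, rem=2, quantum used, demote→Q1. Q0=[] Q1=[P4,P3] Q2=[]
t=22-28: P4@Q1 runs 6, rem=0, completes. Q0=[] Q1=[P3] Q2=[]
t=28-30: P3@Q1 runs 2, rem=0, completes. Q0=[] Q1=[] Q2=[]

Answer: P2,P1,P4,P3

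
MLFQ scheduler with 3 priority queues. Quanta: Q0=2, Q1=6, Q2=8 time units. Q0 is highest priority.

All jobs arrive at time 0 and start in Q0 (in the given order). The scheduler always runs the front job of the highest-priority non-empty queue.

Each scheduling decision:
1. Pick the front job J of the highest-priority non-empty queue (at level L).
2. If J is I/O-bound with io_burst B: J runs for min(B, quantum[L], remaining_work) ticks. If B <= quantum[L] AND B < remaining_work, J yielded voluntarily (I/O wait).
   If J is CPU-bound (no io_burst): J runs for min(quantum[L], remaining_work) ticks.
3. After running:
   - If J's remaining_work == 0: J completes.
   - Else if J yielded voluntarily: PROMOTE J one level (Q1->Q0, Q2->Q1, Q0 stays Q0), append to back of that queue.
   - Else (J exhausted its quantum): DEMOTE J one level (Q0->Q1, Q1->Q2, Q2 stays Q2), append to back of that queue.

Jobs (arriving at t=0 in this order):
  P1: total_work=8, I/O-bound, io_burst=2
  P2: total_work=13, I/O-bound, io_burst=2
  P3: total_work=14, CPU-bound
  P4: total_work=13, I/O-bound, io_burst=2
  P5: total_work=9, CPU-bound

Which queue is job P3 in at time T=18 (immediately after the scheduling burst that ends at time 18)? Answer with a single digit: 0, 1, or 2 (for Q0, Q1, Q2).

Answer: 1

Derivation:
t=0-2: P1@Q0 runs 2, rem=6, I/O yield, promote→Q0. Q0=[P2,P3,P4,P5,P1] Q1=[] Q2=[]
t=2-4: P2@Q0 runs 2, rem=11, I/O yield, promote→Q0. Q0=[P3,P4,P5,P1,P2] Q1=[] Q2=[]
t=4-6: P3@Q0 runs 2, rem=12, quantum used, demote→Q1. Q0=[P4,P5,P1,P2] Q1=[P3] Q2=[]
t=6-8: P4@Q0 runs 2, rem=11, I/O yield, promote→Q0. Q0=[P5,P1,P2,P4] Q1=[P3] Q2=[]
t=8-10: P5@Q0 runs 2, rem=7, quantum used, demote→Q1. Q0=[P1,P2,P4] Q1=[P3,P5] Q2=[]
t=10-12: P1@Q0 runs 2, rem=4, I/O yield, promote→Q0. Q0=[P2,P4,P1] Q1=[P3,P5] Q2=[]
t=12-14: P2@Q0 runs 2, rem=9, I/O yield, promote→Q0. Q0=[P4,P1,P2] Q1=[P3,P5] Q2=[]
t=14-16: P4@Q0 runs 2, rem=9, I/O yield, promote→Q0. Q0=[P1,P2,P4] Q1=[P3,P5] Q2=[]
t=16-18: P1@Q0 runs 2, rem=2, I/O yield, promote→Q0. Q0=[P2,P4,P1] Q1=[P3,P5] Q2=[]
t=18-20: P2@Q0 runs 2, rem=7, I/O yield, promote→Q0. Q0=[P4,P1,P2] Q1=[P3,P5] Q2=[]
t=20-22: P4@Q0 runs 2, rem=7, I/O yield, promote→Q0. Q0=[P1,P2,P4] Q1=[P3,P5] Q2=[]
t=22-24: P1@Q0 runs 2, rem=0, completes. Q0=[P2,P4] Q1=[P3,P5] Q2=[]
t=24-26: P2@Q0 runs 2, rem=5, I/O yield, promote→Q0. Q0=[P4,P2] Q1=[P3,P5] Q2=[]
t=26-28: P4@Q0 runs 2, rem=5, I/O yield, promote→Q0. Q0=[P2,P4] Q1=[P3,P5] Q2=[]
t=28-30: P2@Q0 runs 2, rem=3, I/O yield, promote→Q0. Q0=[P4,P2] Q1=[P3,P5] Q2=[]
t=30-32: P4@Q0 runs 2, rem=3, I/O yield, promote→Q0. Q0=[P2,P4] Q1=[P3,P5] Q2=[]
t=32-34: P2@Q0 runs 2, rem=1, I/O yield, promote→Q0. Q0=[P4,P2] Q1=[P3,P5] Q2=[]
t=34-36: P4@Q0 runs 2, rem=1, I/O yield, promote→Q0. Q0=[P2,P4] Q1=[P3,P5] Q2=[]
t=36-37: P2@Q0 runs 1, rem=0, completes. Q0=[P4] Q1=[P3,P5] Q2=[]
t=37-38: P4@Q0 runs 1, rem=0, completes. Q0=[] Q1=[P3,P5] Q2=[]
t=38-44: P3@Q1 runs 6, rem=6, quantum used, demote→Q2. Q0=[] Q1=[P5] Q2=[P3]
t=44-50: P5@Q1 runs 6, rem=1, quantum used, demote→Q2. Q0=[] Q1=[] Q2=[P3,P5]
t=50-56: P3@Q2 runs 6, rem=0, completes. Q0=[] Q1=[] Q2=[P5]
t=56-57: P5@Q2 runs 1, rem=0, completes. Q0=[] Q1=[] Q2=[]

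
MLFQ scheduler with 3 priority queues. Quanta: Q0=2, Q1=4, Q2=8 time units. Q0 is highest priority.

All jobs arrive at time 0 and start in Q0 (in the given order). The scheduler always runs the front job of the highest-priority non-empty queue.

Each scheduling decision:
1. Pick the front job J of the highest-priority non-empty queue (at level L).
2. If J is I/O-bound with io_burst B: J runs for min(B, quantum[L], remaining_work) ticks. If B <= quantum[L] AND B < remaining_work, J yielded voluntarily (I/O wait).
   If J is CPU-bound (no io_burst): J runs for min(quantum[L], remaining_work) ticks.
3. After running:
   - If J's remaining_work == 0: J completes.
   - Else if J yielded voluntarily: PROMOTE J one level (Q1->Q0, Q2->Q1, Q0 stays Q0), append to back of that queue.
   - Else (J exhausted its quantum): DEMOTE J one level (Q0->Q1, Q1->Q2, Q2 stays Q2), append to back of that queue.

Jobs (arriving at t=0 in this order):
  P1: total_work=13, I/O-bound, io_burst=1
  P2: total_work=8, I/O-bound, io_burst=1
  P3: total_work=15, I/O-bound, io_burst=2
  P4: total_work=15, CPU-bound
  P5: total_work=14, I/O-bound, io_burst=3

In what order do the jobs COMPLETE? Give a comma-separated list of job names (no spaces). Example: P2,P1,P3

Answer: P2,P3,P1,P5,P4

Derivation:
t=0-1: P1@Q0 runs 1, rem=12, I/O yield, promote→Q0. Q0=[P2,P3,P4,P5,P1] Q1=[] Q2=[]
t=1-2: P2@Q0 runs 1, rem=7, I/O yield, promote→Q0. Q0=[P3,P4,P5,P1,P2] Q1=[] Q2=[]
t=2-4: P3@Q0 runs 2, rem=13, I/O yield, promote→Q0. Q0=[P4,P5,P1,P2,P3] Q1=[] Q2=[]
t=4-6: P4@Q0 runs 2, rem=13, quantum used, demote→Q1. Q0=[P5,P1,P2,P3] Q1=[P4] Q2=[]
t=6-8: P5@Q0 runs 2, rem=12, quantum used, demote→Q1. Q0=[P1,P2,P3] Q1=[P4,P5] Q2=[]
t=8-9: P1@Q0 runs 1, rem=11, I/O yield, promote→Q0. Q0=[P2,P3,P1] Q1=[P4,P5] Q2=[]
t=9-10: P2@Q0 runs 1, rem=6, I/O yield, promote→Q0. Q0=[P3,P1,P2] Q1=[P4,P5] Q2=[]
t=10-12: P3@Q0 runs 2, rem=11, I/O yield, promote→Q0. Q0=[P1,P2,P3] Q1=[P4,P5] Q2=[]
t=12-13: P1@Q0 runs 1, rem=10, I/O yield, promote→Q0. Q0=[P2,P3,P1] Q1=[P4,P5] Q2=[]
t=13-14: P2@Q0 runs 1, rem=5, I/O yield, promote→Q0. Q0=[P3,P1,P2] Q1=[P4,P5] Q2=[]
t=14-16: P3@Q0 runs 2, rem=9, I/O yield, promote→Q0. Q0=[P1,P2,P3] Q1=[P4,P5] Q2=[]
t=16-17: P1@Q0 runs 1, rem=9, I/O yield, promote→Q0. Q0=[P2,P3,P1] Q1=[P4,P5] Q2=[]
t=17-18: P2@Q0 runs 1, rem=4, I/O yield, promote→Q0. Q0=[P3,P1,P2] Q1=[P4,P5] Q2=[]
t=18-20: P3@Q0 runs 2, rem=7, I/O yield, promote→Q0. Q0=[P1,P2,P3] Q1=[P4,P5] Q2=[]
t=20-21: P1@Q0 runs 1, rem=8, I/O yield, promote→Q0. Q0=[P2,P3,P1] Q1=[P4,P5] Q2=[]
t=21-22: P2@Q0 runs 1, rem=3, I/O yield, promote→Q0. Q0=[P3,P1,P2] Q1=[P4,P5] Q2=[]
t=22-24: P3@Q0 runs 2, rem=5, I/O yield, promote→Q0. Q0=[P1,P2,P3] Q1=[P4,P5] Q2=[]
t=24-25: P1@Q0 runs 1, rem=7, I/O yield, promote→Q0. Q0=[P2,P3,P1] Q1=[P4,P5] Q2=[]
t=25-26: P2@Q0 runs 1, rem=2, I/O yield, promote→Q0. Q0=[P3,P1,P2] Q1=[P4,P5] Q2=[]
t=26-28: P3@Q0 runs 2, rem=3, I/O yield, promote→Q0. Q0=[P1,P2,P3] Q1=[P4,P5] Q2=[]
t=28-29: P1@Q0 runs 1, rem=6, I/O yield, promote→Q0. Q0=[P2,P3,P1] Q1=[P4,P5] Q2=[]
t=29-30: P2@Q0 runs 1, rem=1, I/O yield, promote→Q0. Q0=[P3,P1,P2] Q1=[P4,P5] Q2=[]
t=30-32: P3@Q0 runs 2, rem=1, I/O yield, promote→Q0. Q0=[P1,P2,P3] Q1=[P4,P5] Q2=[]
t=32-33: P1@Q0 runs 1, rem=5, I/O yield, promote→Q0. Q0=[P2,P3,P1] Q1=[P4,P5] Q2=[]
t=33-34: P2@Q0 runs 1, rem=0, completes. Q0=[P3,P1] Q1=[P4,P5] Q2=[]
t=34-35: P3@Q0 runs 1, rem=0, completes. Q0=[P1] Q1=[P4,P5] Q2=[]
t=35-36: P1@Q0 runs 1, rem=4, I/O yield, promote→Q0. Q0=[P1] Q1=[P4,P5] Q2=[]
t=36-37: P1@Q0 runs 1, rem=3, I/O yield, promote→Q0. Q0=[P1] Q1=[P4,P5] Q2=[]
t=37-38: P1@Q0 runs 1, rem=2, I/O yield, promote→Q0. Q0=[P1] Q1=[P4,P5] Q2=[]
t=38-39: P1@Q0 runs 1, rem=1, I/O yield, promote→Q0. Q0=[P1] Q1=[P4,P5] Q2=[]
t=39-40: P1@Q0 runs 1, rem=0, completes. Q0=[] Q1=[P4,P5] Q2=[]
t=40-44: P4@Q1 runs 4, rem=9, quantum used, demote→Q2. Q0=[] Q1=[P5] Q2=[P4]
t=44-47: P5@Q1 runs 3, rem=9, I/O yield, promote→Q0. Q0=[P5] Q1=[] Q2=[P4]
t=47-49: P5@Q0 runs 2, rem=7, quantum used, demote→Q1. Q0=[] Q1=[P5] Q2=[P4]
t=49-52: P5@Q1 runs 3, rem=4, I/O yield, promote→Q0. Q0=[P5] Q1=[] Q2=[P4]
t=52-54: P5@Q0 runs 2, rem=2, quantum used, demote→Q1. Q0=[] Q1=[P5] Q2=[P4]
t=54-56: P5@Q1 runs 2, rem=0, completes. Q0=[] Q1=[] Q2=[P4]
t=56-64: P4@Q2 runs 8, rem=1, quantum used, demote→Q2. Q0=[] Q1=[] Q2=[P4]
t=64-65: P4@Q2 runs 1, rem=0, completes. Q0=[] Q1=[] Q2=[]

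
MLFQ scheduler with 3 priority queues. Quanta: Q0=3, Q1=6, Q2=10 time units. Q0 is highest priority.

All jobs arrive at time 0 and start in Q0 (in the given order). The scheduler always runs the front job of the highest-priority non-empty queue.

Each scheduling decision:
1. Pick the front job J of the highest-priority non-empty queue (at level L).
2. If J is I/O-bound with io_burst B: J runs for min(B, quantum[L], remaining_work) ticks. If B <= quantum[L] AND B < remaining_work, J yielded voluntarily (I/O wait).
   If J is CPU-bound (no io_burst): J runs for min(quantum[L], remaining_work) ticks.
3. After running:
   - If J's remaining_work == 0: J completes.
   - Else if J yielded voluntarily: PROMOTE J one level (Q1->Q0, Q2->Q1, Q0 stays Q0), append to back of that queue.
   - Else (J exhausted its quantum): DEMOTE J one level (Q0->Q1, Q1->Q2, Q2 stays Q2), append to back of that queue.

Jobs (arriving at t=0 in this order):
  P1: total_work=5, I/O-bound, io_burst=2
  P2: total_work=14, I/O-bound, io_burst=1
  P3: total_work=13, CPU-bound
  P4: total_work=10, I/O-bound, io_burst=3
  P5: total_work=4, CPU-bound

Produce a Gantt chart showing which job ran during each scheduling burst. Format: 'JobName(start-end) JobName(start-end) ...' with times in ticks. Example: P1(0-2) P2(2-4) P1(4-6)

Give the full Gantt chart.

Answer: P1(0-2) P2(2-3) P3(3-6) P4(6-9) P5(9-12) P1(12-14) P2(14-15) P4(15-18) P1(18-19) P2(19-20) P4(20-23) P2(23-24) P4(24-25) P2(25-26) P2(26-27) P2(27-28) P2(28-29) P2(29-30) P2(30-31) P2(31-32) P2(32-33) P2(33-34) P2(34-35) P3(35-41) P5(41-42) P3(42-46)

Derivation:
t=0-2: P1@Q0 runs 2, rem=3, I/O yield, promote→Q0. Q0=[P2,P3,P4,P5,P1] Q1=[] Q2=[]
t=2-3: P2@Q0 runs 1, rem=13, I/O yield, promote→Q0. Q0=[P3,P4,P5,P1,P2] Q1=[] Q2=[]
t=3-6: P3@Q0 runs 3, rem=10, quantum used, demote→Q1. Q0=[P4,P5,P1,P2] Q1=[P3] Q2=[]
t=6-9: P4@Q0 runs 3, rem=7, I/O yield, promote→Q0. Q0=[P5,P1,P2,P4] Q1=[P3] Q2=[]
t=9-12: P5@Q0 runs 3, rem=1, quantum used, demote→Q1. Q0=[P1,P2,P4] Q1=[P3,P5] Q2=[]
t=12-14: P1@Q0 runs 2, rem=1, I/O yield, promote→Q0. Q0=[P2,P4,P1] Q1=[P3,P5] Q2=[]
t=14-15: P2@Q0 runs 1, rem=12, I/O yield, promote→Q0. Q0=[P4,P1,P2] Q1=[P3,P5] Q2=[]
t=15-18: P4@Q0 runs 3, rem=4, I/O yield, promote→Q0. Q0=[P1,P2,P4] Q1=[P3,P5] Q2=[]
t=18-19: P1@Q0 runs 1, rem=0, completes. Q0=[P2,P4] Q1=[P3,P5] Q2=[]
t=19-20: P2@Q0 runs 1, rem=11, I/O yield, promote→Q0. Q0=[P4,P2] Q1=[P3,P5] Q2=[]
t=20-23: P4@Q0 runs 3, rem=1, I/O yield, promote→Q0. Q0=[P2,P4] Q1=[P3,P5] Q2=[]
t=23-24: P2@Q0 runs 1, rem=10, I/O yield, promote→Q0. Q0=[P4,P2] Q1=[P3,P5] Q2=[]
t=24-25: P4@Q0 runs 1, rem=0, completes. Q0=[P2] Q1=[P3,P5] Q2=[]
t=25-26: P2@Q0 runs 1, rem=9, I/O yield, promote→Q0. Q0=[P2] Q1=[P3,P5] Q2=[]
t=26-27: P2@Q0 runs 1, rem=8, I/O yield, promote→Q0. Q0=[P2] Q1=[P3,P5] Q2=[]
t=27-28: P2@Q0 runs 1, rem=7, I/O yield, promote→Q0. Q0=[P2] Q1=[P3,P5] Q2=[]
t=28-29: P2@Q0 runs 1, rem=6, I/O yield, promote→Q0. Q0=[P2] Q1=[P3,P5] Q2=[]
t=29-30: P2@Q0 runs 1, rem=5, I/O yield, promote→Q0. Q0=[P2] Q1=[P3,P5] Q2=[]
t=30-31: P2@Q0 runs 1, rem=4, I/O yield, promote→Q0. Q0=[P2] Q1=[P3,P5] Q2=[]
t=31-32: P2@Q0 runs 1, rem=3, I/O yield, promote→Q0. Q0=[P2] Q1=[P3,P5] Q2=[]
t=32-33: P2@Q0 runs 1, rem=2, I/O yield, promote→Q0. Q0=[P2] Q1=[P3,P5] Q2=[]
t=33-34: P2@Q0 runs 1, rem=1, I/O yield, promote→Q0. Q0=[P2] Q1=[P3,P5] Q2=[]
t=34-35: P2@Q0 runs 1, rem=0, completes. Q0=[] Q1=[P3,P5] Q2=[]
t=35-41: P3@Q1 runs 6, rem=4, quantum used, demote→Q2. Q0=[] Q1=[P5] Q2=[P3]
t=41-42: P5@Q1 runs 1, rem=0, completes. Q0=[] Q1=[] Q2=[P3]
t=42-46: P3@Q2 runs 4, rem=0, completes. Q0=[] Q1=[] Q2=[]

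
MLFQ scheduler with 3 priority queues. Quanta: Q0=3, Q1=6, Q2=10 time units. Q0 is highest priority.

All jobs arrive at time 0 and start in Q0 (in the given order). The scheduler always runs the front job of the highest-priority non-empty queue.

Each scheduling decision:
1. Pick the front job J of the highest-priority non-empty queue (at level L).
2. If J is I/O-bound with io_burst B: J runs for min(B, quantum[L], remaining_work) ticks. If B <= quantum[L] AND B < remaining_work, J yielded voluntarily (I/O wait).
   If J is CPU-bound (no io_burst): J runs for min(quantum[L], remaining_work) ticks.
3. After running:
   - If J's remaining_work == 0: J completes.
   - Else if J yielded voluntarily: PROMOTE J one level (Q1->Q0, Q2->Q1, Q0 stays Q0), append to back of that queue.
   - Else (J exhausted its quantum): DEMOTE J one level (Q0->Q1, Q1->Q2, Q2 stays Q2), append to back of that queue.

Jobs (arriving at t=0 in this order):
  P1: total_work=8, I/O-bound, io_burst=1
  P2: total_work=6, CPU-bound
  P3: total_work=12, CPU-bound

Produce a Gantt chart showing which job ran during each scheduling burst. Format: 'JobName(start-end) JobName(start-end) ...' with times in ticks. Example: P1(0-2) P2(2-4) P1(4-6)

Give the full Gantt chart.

Answer: P1(0-1) P2(1-4) P3(4-7) P1(7-8) P1(8-9) P1(9-10) P1(10-11) P1(11-12) P1(12-13) P1(13-14) P2(14-17) P3(17-23) P3(23-26)

Derivation:
t=0-1: P1@Q0 runs 1, rem=7, I/O yield, promote→Q0. Q0=[P2,P3,P1] Q1=[] Q2=[]
t=1-4: P2@Q0 runs 3, rem=3, quantum used, demote→Q1. Q0=[P3,P1] Q1=[P2] Q2=[]
t=4-7: P3@Q0 runs 3, rem=9, quantum used, demote→Q1. Q0=[P1] Q1=[P2,P3] Q2=[]
t=7-8: P1@Q0 runs 1, rem=6, I/O yield, promote→Q0. Q0=[P1] Q1=[P2,P3] Q2=[]
t=8-9: P1@Q0 runs 1, rem=5, I/O yield, promote→Q0. Q0=[P1] Q1=[P2,P3] Q2=[]
t=9-10: P1@Q0 runs 1, rem=4, I/O yield, promote→Q0. Q0=[P1] Q1=[P2,P3] Q2=[]
t=10-11: P1@Q0 runs 1, rem=3, I/O yield, promote→Q0. Q0=[P1] Q1=[P2,P3] Q2=[]
t=11-12: P1@Q0 runs 1, rem=2, I/O yield, promote→Q0. Q0=[P1] Q1=[P2,P3] Q2=[]
t=12-13: P1@Q0 runs 1, rem=1, I/O yield, promote→Q0. Q0=[P1] Q1=[P2,P3] Q2=[]
t=13-14: P1@Q0 runs 1, rem=0, completes. Q0=[] Q1=[P2,P3] Q2=[]
t=14-17: P2@Q1 runs 3, rem=0, completes. Q0=[] Q1=[P3] Q2=[]
t=17-23: P3@Q1 runs 6, rem=3, quantum used, demote→Q2. Q0=[] Q1=[] Q2=[P3]
t=23-26: P3@Q2 runs 3, rem=0, completes. Q0=[] Q1=[] Q2=[]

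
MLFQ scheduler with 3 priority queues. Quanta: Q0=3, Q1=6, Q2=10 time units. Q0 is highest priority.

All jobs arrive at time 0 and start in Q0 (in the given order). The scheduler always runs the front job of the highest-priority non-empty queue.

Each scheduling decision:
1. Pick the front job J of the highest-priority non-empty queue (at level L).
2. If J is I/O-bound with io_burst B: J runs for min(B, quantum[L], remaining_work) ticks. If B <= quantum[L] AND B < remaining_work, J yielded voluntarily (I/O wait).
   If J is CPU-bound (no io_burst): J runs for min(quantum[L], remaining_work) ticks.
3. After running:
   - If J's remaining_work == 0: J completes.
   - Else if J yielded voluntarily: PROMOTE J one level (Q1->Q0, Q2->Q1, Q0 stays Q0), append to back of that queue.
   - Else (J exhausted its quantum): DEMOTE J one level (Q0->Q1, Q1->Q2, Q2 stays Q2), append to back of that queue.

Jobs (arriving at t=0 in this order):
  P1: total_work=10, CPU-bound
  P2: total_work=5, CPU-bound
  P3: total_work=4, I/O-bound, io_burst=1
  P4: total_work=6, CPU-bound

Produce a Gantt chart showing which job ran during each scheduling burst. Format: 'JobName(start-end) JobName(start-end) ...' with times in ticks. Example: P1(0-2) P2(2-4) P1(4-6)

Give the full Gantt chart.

t=0-3: P1@Q0 runs 3, rem=7, quantum used, demote→Q1. Q0=[P2,P3,P4] Q1=[P1] Q2=[]
t=3-6: P2@Q0 runs 3, rem=2, quantum used, demote→Q1. Q0=[P3,P4] Q1=[P1,P2] Q2=[]
t=6-7: P3@Q0 runs 1, rem=3, I/O yield, promote→Q0. Q0=[P4,P3] Q1=[P1,P2] Q2=[]
t=7-10: P4@Q0 runs 3, rem=3, quantum used, demote→Q1. Q0=[P3] Q1=[P1,P2,P4] Q2=[]
t=10-11: P3@Q0 runs 1, rem=2, I/O yield, promote→Q0. Q0=[P3] Q1=[P1,P2,P4] Q2=[]
t=11-12: P3@Q0 runs 1, rem=1, I/O yield, promote→Q0. Q0=[P3] Q1=[P1,P2,P4] Q2=[]
t=12-13: P3@Q0 runs 1, rem=0, completes. Q0=[] Q1=[P1,P2,P4] Q2=[]
t=13-19: P1@Q1 runs 6, rem=1, quantum used, demote→Q2. Q0=[] Q1=[P2,P4] Q2=[P1]
t=19-21: P2@Q1 runs 2, rem=0, completes. Q0=[] Q1=[P4] Q2=[P1]
t=21-24: P4@Q1 runs 3, rem=0, completes. Q0=[] Q1=[] Q2=[P1]
t=24-25: P1@Q2 runs 1, rem=0, completes. Q0=[] Q1=[] Q2=[]

Answer: P1(0-3) P2(3-6) P3(6-7) P4(7-10) P3(10-11) P3(11-12) P3(12-13) P1(13-19) P2(19-21) P4(21-24) P1(24-25)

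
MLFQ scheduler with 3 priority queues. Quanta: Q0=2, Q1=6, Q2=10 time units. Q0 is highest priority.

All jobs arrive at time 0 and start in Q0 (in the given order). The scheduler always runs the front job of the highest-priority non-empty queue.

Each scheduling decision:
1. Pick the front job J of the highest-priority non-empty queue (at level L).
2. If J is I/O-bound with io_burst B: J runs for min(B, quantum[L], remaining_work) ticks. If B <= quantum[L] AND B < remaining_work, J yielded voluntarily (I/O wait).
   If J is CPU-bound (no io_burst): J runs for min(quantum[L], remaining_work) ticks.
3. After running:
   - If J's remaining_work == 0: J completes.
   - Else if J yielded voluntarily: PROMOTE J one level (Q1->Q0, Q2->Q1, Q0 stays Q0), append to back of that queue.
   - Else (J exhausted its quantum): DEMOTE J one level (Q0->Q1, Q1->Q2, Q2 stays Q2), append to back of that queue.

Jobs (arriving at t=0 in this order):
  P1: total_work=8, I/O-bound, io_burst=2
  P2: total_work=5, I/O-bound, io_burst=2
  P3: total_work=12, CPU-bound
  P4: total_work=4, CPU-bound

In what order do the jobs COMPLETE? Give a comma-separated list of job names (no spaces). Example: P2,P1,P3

t=0-2: P1@Q0 runs 2, rem=6, I/O yield, promote→Q0. Q0=[P2,P3,P4,P1] Q1=[] Q2=[]
t=2-4: P2@Q0 runs 2, rem=3, I/O yield, promote→Q0. Q0=[P3,P4,P1,P2] Q1=[] Q2=[]
t=4-6: P3@Q0 runs 2, rem=10, quantum used, demote→Q1. Q0=[P4,P1,P2] Q1=[P3] Q2=[]
t=6-8: P4@Q0 runs 2, rem=2, quantum used, demote→Q1. Q0=[P1,P2] Q1=[P3,P4] Q2=[]
t=8-10: P1@Q0 runs 2, rem=4, I/O yield, promote→Q0. Q0=[P2,P1] Q1=[P3,P4] Q2=[]
t=10-12: P2@Q0 runs 2, rem=1, I/O yield, promote→Q0. Q0=[P1,P2] Q1=[P3,P4] Q2=[]
t=12-14: P1@Q0 runs 2, rem=2, I/O yield, promote→Q0. Q0=[P2,P1] Q1=[P3,P4] Q2=[]
t=14-15: P2@Q0 runs 1, rem=0, completes. Q0=[P1] Q1=[P3,P4] Q2=[]
t=15-17: P1@Q0 runs 2, rem=0, completes. Q0=[] Q1=[P3,P4] Q2=[]
t=17-23: P3@Q1 runs 6, rem=4, quantum used, demote→Q2. Q0=[] Q1=[P4] Q2=[P3]
t=23-25: P4@Q1 runs 2, rem=0, completes. Q0=[] Q1=[] Q2=[P3]
t=25-29: P3@Q2 runs 4, rem=0, completes. Q0=[] Q1=[] Q2=[]

Answer: P2,P1,P4,P3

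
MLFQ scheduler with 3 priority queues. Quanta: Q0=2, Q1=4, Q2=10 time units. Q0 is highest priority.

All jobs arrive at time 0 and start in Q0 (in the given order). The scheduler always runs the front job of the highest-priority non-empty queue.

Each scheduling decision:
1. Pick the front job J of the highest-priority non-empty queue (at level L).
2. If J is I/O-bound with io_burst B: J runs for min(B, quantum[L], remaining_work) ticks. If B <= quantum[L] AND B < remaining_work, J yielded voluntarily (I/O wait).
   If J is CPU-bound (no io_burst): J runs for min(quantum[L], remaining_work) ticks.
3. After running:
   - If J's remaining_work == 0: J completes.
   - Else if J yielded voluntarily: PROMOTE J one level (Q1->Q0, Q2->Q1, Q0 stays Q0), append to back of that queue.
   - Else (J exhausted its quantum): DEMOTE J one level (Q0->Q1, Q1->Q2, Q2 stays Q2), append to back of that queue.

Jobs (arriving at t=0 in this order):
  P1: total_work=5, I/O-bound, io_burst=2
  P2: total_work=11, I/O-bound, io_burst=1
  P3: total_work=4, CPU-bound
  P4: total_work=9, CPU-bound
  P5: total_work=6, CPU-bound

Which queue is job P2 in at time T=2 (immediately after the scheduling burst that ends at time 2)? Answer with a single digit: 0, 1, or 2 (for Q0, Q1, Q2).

t=0-2: P1@Q0 runs 2, rem=3, I/O yield, promote→Q0. Q0=[P2,P3,P4,P5,P1] Q1=[] Q2=[]
t=2-3: P2@Q0 runs 1, rem=10, I/O yield, promote→Q0. Q0=[P3,P4,P5,P1,P2] Q1=[] Q2=[]
t=3-5: P3@Q0 runs 2, rem=2, quantum used, demote→Q1. Q0=[P4,P5,P1,P2] Q1=[P3] Q2=[]
t=5-7: P4@Q0 runs 2, rem=7, quantum used, demote→Q1. Q0=[P5,P1,P2] Q1=[P3,P4] Q2=[]
t=7-9: P5@Q0 runs 2, rem=4, quantum used, demote→Q1. Q0=[P1,P2] Q1=[P3,P4,P5] Q2=[]
t=9-11: P1@Q0 runs 2, rem=1, I/O yield, promote→Q0. Q0=[P2,P1] Q1=[P3,P4,P5] Q2=[]
t=11-12: P2@Q0 runs 1, rem=9, I/O yield, promote→Q0. Q0=[P1,P2] Q1=[P3,P4,P5] Q2=[]
t=12-13: P1@Q0 runs 1, rem=0, completes. Q0=[P2] Q1=[P3,P4,P5] Q2=[]
t=13-14: P2@Q0 runs 1, rem=8, I/O yield, promote→Q0. Q0=[P2] Q1=[P3,P4,P5] Q2=[]
t=14-15: P2@Q0 runs 1, rem=7, I/O yield, promote→Q0. Q0=[P2] Q1=[P3,P4,P5] Q2=[]
t=15-16: P2@Q0 runs 1, rem=6, I/O yield, promote→Q0. Q0=[P2] Q1=[P3,P4,P5] Q2=[]
t=16-17: P2@Q0 runs 1, rem=5, I/O yield, promote→Q0. Q0=[P2] Q1=[P3,P4,P5] Q2=[]
t=17-18: P2@Q0 runs 1, rem=4, I/O yield, promote→Q0. Q0=[P2] Q1=[P3,P4,P5] Q2=[]
t=18-19: P2@Q0 runs 1, rem=3, I/O yield, promote→Q0. Q0=[P2] Q1=[P3,P4,P5] Q2=[]
t=19-20: P2@Q0 runs 1, rem=2, I/O yield, promote→Q0. Q0=[P2] Q1=[P3,P4,P5] Q2=[]
t=20-21: P2@Q0 runs 1, rem=1, I/O yield, promote→Q0. Q0=[P2] Q1=[P3,P4,P5] Q2=[]
t=21-22: P2@Q0 runs 1, rem=0, completes. Q0=[] Q1=[P3,P4,P5] Q2=[]
t=22-24: P3@Q1 runs 2, rem=0, completes. Q0=[] Q1=[P4,P5] Q2=[]
t=24-28: P4@Q1 runs 4, rem=3, quantum used, demote→Q2. Q0=[] Q1=[P5] Q2=[P4]
t=28-32: P5@Q1 runs 4, rem=0, completes. Q0=[] Q1=[] Q2=[P4]
t=32-35: P4@Q2 runs 3, rem=0, completes. Q0=[] Q1=[] Q2=[]

Answer: 0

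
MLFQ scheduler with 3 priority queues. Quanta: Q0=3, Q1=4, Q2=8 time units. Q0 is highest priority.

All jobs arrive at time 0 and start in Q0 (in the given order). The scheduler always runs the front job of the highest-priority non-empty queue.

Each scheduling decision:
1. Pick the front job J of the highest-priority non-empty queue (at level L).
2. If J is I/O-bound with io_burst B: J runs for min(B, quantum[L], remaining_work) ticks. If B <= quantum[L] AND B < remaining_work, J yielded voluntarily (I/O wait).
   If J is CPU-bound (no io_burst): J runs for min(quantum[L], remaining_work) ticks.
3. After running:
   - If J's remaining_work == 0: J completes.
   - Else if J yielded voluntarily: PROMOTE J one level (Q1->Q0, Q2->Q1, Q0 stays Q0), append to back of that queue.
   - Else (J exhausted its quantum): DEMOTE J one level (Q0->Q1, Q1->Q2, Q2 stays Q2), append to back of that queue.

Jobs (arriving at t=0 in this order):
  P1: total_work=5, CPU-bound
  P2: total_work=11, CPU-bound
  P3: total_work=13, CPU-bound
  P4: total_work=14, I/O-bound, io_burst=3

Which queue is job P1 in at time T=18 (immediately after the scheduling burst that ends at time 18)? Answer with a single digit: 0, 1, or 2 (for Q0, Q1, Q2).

t=0-3: P1@Q0 runs 3, rem=2, quantum used, demote→Q1. Q0=[P2,P3,P4] Q1=[P1] Q2=[]
t=3-6: P2@Q0 runs 3, rem=8, quantum used, demote→Q1. Q0=[P3,P4] Q1=[P1,P2] Q2=[]
t=6-9: P3@Q0 runs 3, rem=10, quantum used, demote→Q1. Q0=[P4] Q1=[P1,P2,P3] Q2=[]
t=9-12: P4@Q0 runs 3, rem=11, I/O yield, promote→Q0. Q0=[P4] Q1=[P1,P2,P3] Q2=[]
t=12-15: P4@Q0 runs 3, rem=8, I/O yield, promote→Q0. Q0=[P4] Q1=[P1,P2,P3] Q2=[]
t=15-18: P4@Q0 runs 3, rem=5, I/O yield, promote→Q0. Q0=[P4] Q1=[P1,P2,P3] Q2=[]
t=18-21: P4@Q0 runs 3, rem=2, I/O yield, promote→Q0. Q0=[P4] Q1=[P1,P2,P3] Q2=[]
t=21-23: P4@Q0 runs 2, rem=0, completes. Q0=[] Q1=[P1,P2,P3] Q2=[]
t=23-25: P1@Q1 runs 2, rem=0, completes. Q0=[] Q1=[P2,P3] Q2=[]
t=25-29: P2@Q1 runs 4, rem=4, quantum used, demote→Q2. Q0=[] Q1=[P3] Q2=[P2]
t=29-33: P3@Q1 runs 4, rem=6, quantum used, demote→Q2. Q0=[] Q1=[] Q2=[P2,P3]
t=33-37: P2@Q2 runs 4, rem=0, completes. Q0=[] Q1=[] Q2=[P3]
t=37-43: P3@Q2 runs 6, rem=0, completes. Q0=[] Q1=[] Q2=[]

Answer: 1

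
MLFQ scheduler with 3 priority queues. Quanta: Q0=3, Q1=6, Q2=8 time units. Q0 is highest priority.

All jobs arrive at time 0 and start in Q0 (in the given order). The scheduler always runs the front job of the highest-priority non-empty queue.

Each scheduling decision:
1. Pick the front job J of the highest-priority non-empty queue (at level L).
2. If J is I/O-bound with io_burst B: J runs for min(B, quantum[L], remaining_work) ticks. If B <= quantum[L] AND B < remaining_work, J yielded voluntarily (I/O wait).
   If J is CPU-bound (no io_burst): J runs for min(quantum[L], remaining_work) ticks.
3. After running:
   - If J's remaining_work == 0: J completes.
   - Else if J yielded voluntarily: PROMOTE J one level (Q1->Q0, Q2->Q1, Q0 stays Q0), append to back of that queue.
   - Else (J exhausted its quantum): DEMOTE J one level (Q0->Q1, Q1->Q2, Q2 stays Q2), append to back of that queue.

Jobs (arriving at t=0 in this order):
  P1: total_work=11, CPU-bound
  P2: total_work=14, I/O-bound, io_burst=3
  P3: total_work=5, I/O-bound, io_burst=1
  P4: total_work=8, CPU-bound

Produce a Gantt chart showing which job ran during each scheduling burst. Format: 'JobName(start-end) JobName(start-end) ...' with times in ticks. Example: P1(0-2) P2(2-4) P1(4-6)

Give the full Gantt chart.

t=0-3: P1@Q0 runs 3, rem=8, quantum used, demote→Q1. Q0=[P2,P3,P4] Q1=[P1] Q2=[]
t=3-6: P2@Q0 runs 3, rem=11, I/O yield, promote→Q0. Q0=[P3,P4,P2] Q1=[P1] Q2=[]
t=6-7: P3@Q0 runs 1, rem=4, I/O yield, promote→Q0. Q0=[P4,P2,P3] Q1=[P1] Q2=[]
t=7-10: P4@Q0 runs 3, rem=5, quantum used, demote→Q1. Q0=[P2,P3] Q1=[P1,P4] Q2=[]
t=10-13: P2@Q0 runs 3, rem=8, I/O yield, promote→Q0. Q0=[P3,P2] Q1=[P1,P4] Q2=[]
t=13-14: P3@Q0 runs 1, rem=3, I/O yield, promote→Q0. Q0=[P2,P3] Q1=[P1,P4] Q2=[]
t=14-17: P2@Q0 runs 3, rem=5, I/O yield, promote→Q0. Q0=[P3,P2] Q1=[P1,P4] Q2=[]
t=17-18: P3@Q0 runs 1, rem=2, I/O yield, promote→Q0. Q0=[P2,P3] Q1=[P1,P4] Q2=[]
t=18-21: P2@Q0 runs 3, rem=2, I/O yield, promote→Q0. Q0=[P3,P2] Q1=[P1,P4] Q2=[]
t=21-22: P3@Q0 runs 1, rem=1, I/O yield, promote→Q0. Q0=[P2,P3] Q1=[P1,P4] Q2=[]
t=22-24: P2@Q0 runs 2, rem=0, completes. Q0=[P3] Q1=[P1,P4] Q2=[]
t=24-25: P3@Q0 runs 1, rem=0, completes. Q0=[] Q1=[P1,P4] Q2=[]
t=25-31: P1@Q1 runs 6, rem=2, quantum used, demote→Q2. Q0=[] Q1=[P4] Q2=[P1]
t=31-36: P4@Q1 runs 5, rem=0, completes. Q0=[] Q1=[] Q2=[P1]
t=36-38: P1@Q2 runs 2, rem=0, completes. Q0=[] Q1=[] Q2=[]

Answer: P1(0-3) P2(3-6) P3(6-7) P4(7-10) P2(10-13) P3(13-14) P2(14-17) P3(17-18) P2(18-21) P3(21-22) P2(22-24) P3(24-25) P1(25-31) P4(31-36) P1(36-38)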